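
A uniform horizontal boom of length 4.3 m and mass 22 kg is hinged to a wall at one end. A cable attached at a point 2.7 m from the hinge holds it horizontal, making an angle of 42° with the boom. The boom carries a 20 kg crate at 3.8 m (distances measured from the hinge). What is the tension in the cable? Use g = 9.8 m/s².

T ≈ 669 N

Choose the hinge as the axis so the unknown hinge reaction has zero arm there.
Beam weight: 22 × 9.8 = 215.6 N down at 2.15 m → arm 2.15 m, τ = 215.6 × 2.15 = 463.5 N·m clockwise.
Crate: 20 × 9.8 = 196 N down at 3.8 m → arm 3.8 m, τ = 196 × 3.8 = 744.8 N·m clockwise.
Total clockwise load moment = 1208 N·m.
The cable tension T acts at 2.7 m; only its component perpendicular to the boom, T sinθ, produces torque. sin 42° = 0.6691.
For rotational equilibrium, T × 2.7 × 0.6691 = 1208, so T = 1208 / 1.807 = 669 N.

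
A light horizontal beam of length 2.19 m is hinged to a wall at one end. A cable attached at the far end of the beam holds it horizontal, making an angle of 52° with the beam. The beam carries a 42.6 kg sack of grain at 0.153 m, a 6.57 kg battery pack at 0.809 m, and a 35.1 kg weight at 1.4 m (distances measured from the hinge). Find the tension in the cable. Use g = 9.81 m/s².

T ≈ 347 N

Sum moments about the hinge (the unknown hinge reaction has zero arm there).
Sack of grain: 42.6 × 9.81 = 417.9 N down at 0.153 m → arm 0.153 m, τ = 417.9 × 0.153 = 63.94 N·m clockwise.
Battery pack: 6.57 × 9.81 = 64.45 N down at 0.809 m → arm 0.809 m, τ = 64.45 × 0.809 = 52.14 N·m clockwise.
Weight: 35.1 × 9.81 = 344.3 N down at 1.4 m → arm 1.4 m, τ = 344.3 × 1.4 = 482 N·m clockwise.
Total clockwise load moment = 598.1 N·m.
The cable tension T acts at 2.19 m; only its component perpendicular to the beam, T sinθ, produces torque. sin 52° = 0.788.
Στ = 0 ⇒ T × 2.19 × 0.788 = 598.1 ⇒ T = 598.1 / 1.726 = 347 N.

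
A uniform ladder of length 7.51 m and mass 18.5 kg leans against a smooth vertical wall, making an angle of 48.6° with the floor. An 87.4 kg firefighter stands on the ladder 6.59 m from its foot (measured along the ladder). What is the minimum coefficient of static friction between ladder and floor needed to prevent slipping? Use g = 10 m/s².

Choose the foot of the ladder as the axis so the floor normal and friction both act there and drop out.
Ladder weight 18.5×10 = 185 N acts at 3.755 m along the ladder; its horizontal arm is 3.755·cos48.6° = 2.483 m → τ = 459.4 N·m clockwise.
Firefighter: 87.4×10 = 874 N at 6.59 m → arm 4.358 m → τ = 3809 N·m clockwise.
Wall normal N acts horizontally at the top; its moment arm is the height L sinθ = 7.51·sin48.6° = 5.633 m, counterclockwise.
Balancing moments: N × 5.633 = 4268, giving N = 757.7 N.
ΣFx = 0 ⇒ f = N_wall = 757.7 N. ΣFy = 0 ⇒ N_floor = 1059 N.
μ_min = f / N_floor = 757.7 / 1059 = 0.715.

μ_min ≈ 0.715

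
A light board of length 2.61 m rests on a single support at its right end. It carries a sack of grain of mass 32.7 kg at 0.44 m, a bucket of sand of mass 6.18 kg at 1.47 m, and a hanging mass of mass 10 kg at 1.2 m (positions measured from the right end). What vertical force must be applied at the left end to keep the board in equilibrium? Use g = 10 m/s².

Take moments about the right end.
Sack of grain: 32.7 × 10 = 327 N down at 0.44 m → arm 0.44 m, τ = 327 × 0.44 = 143.9 N·m counterclockwise.
Bucket of sand: 6.18 × 10 = 61.8 N down at 1.47 m → arm 1.47 m, τ = 61.8 × 1.47 = 90.85 N·m counterclockwise.
Hanging mass: 10 × 10 = 100 N down at 1.2 m → arm 1.2 m, τ = 100 × 1.2 = 120 N·m counterclockwise.
Net moment of the loads = 354.8 N·m counterclockwise.
The upward force F acts at the left end, arm 2.61 m, giving F × 2.61 clockwise.
Setting net torque to zero: F × 2.61 = 354.8 → F = 354.8 / 2.61 = 136 N.

F ≈ 136 N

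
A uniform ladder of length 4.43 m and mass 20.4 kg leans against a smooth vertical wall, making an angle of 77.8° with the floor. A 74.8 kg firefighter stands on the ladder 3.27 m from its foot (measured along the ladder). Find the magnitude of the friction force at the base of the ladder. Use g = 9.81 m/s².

Sum moments about the foot of the ladder (the floor normal and friction both act there and drop out).
Ladder weight 20.4×9.81 = 200.1 N acts at 2.215 m along the ladder; its horizontal arm is 2.215·cos77.8° = 0.4681 m → τ = 93.67 N·m clockwise.
Firefighter: 74.8×9.81 = 733.8 N at 3.27 m → arm 0.691 m → τ = 507.1 N·m clockwise.
Wall normal N acts horizontally at the top; its moment arm is the height L sinθ = 4.43·sin77.8° = 4.33 m, counterclockwise.
Στ = 0 ⇒ N × 4.33 = 600.8 ⇒ N = 139 N.
ΣFx = 0: friction at the foot balances the wall's push, so f = N_wall = 139 N.

f ≈ 139 N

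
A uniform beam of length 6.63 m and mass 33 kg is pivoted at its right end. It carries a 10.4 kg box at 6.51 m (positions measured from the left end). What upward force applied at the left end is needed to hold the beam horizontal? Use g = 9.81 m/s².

Sum moments about the right end (the unknown pivot reaction has zero arm there).
Beam weight: 33 × 9.81 = 323.7 N down at 3.315 m → arm 3.315 m, τ = 323.7 × 3.315 = 1073 N·m counterclockwise.
Box: 10.4 × 9.81 = 102 N down at 6.51 m → arm 0.12 m, τ = 102 × 0.12 = 12.24 N·m counterclockwise.
Net moment of the loads = 1085 N·m counterclockwise.
The upward force F acts at the left end, arm 6.63 m, giving F × 6.63 clockwise.
Setting net torque to zero: F × 6.63 = 1085 → F = 1085 / 6.63 = 164 N.

F ≈ 164 N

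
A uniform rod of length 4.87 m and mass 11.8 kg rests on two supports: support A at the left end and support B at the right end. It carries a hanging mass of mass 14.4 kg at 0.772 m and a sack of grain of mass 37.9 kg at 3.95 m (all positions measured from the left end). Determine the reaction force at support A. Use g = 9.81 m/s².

R_A ≈ 247 N

Sum moments about support B (its reaction then has zero moment arm).
Beam weight: 11.8 × 9.81 = 115.8 N down at 2.435 m → arm 2.435 m, τ = 115.8 × 2.435 = 282 N·m counterclockwise.
Hanging mass: 14.4 × 9.81 = 141.3 N down at 0.772 m → arm 4.098 m, τ = 141.3 × 4.098 = 579 N·m counterclockwise.
Sack of grain: 37.9 × 9.81 = 371.8 N down at 3.95 m → arm 0.92 m, τ = 371.8 × 0.92 = 342.1 N·m counterclockwise.
Net load moment about support B = 1203 N·m counterclockwise.
Reaction R at support A is upward at 0 m, arm 4.87 m → moment R × 4.87 clockwise.
Στ = 0 ⇒ R × 4.87 = 1203 ⇒ R = 247 N.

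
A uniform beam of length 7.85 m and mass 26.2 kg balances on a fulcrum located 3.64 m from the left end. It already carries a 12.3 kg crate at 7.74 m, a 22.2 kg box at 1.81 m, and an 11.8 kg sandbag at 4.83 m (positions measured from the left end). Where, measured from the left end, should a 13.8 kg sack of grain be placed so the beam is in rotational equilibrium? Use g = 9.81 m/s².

x ≈ 1.37 m from the left end

Sum moments about the fulcrum (at 3.64 m from the left end) (the support reaction has zero arm there).
Beam weight: 26.2 × 9.81 = 257 N down at 3.925 m → arm 0.285 m, τ = 257 × 0.285 = 73.24 N·m clockwise.
Crate: 12.3 × 9.81 = 120.7 N down at 7.74 m → arm 4.1 m, τ = 120.7 × 4.1 = 494.9 N·m clockwise.
Box: 22.2 × 9.81 = 217.8 N down at 1.81 m → arm 1.83 m, τ = 217.8 × 1.83 = 398.6 N·m counterclockwise.
Sandbag: 11.8 × 9.81 = 115.8 N down at 4.83 m → arm 1.19 m, τ = 115.8 × 1.19 = 137.8 N·m clockwise.
Net moment of existing loads = 307.3 N·m clockwise.
The sack of grain weighs 13.8 × 9.81 = 135.4 N and must supply an equal counterclockwise moment, so its lever arm about the fulcrum is 307.3 / 135.4 = 2.27 m.
That puts it at 3.64 − 2.27 = 1.37 m from the left end.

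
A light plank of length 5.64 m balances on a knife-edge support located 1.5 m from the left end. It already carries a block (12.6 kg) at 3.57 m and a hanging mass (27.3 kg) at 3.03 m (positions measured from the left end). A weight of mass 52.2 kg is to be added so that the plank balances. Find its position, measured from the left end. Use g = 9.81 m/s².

Choose the knife-edge support (at 1.5 m from the left end) as the axis so the support reaction has zero arm there.
Block: 12.6 × 9.81 = 123.6 N down at 3.57 m → arm 2.07 m, τ = 123.6 × 2.07 = 255.9 N·m clockwise.
Hanging mass: 27.3 × 9.81 = 267.8 N down at 3.03 m → arm 1.53 m, τ = 267.8 × 1.53 = 409.7 N·m clockwise.
Net moment of existing loads = 665.6 N·m clockwise.
The weight weighs 52.2 × 9.81 = 512.1 N and must supply an equal counterclockwise moment, so its lever arm about the knife-edge support is 665.6 / 512.1 = 1.3 m.
That puts it at 1.5 − 1.3 = 0.2 m from the left end.

x ≈ 0.2 m from the left end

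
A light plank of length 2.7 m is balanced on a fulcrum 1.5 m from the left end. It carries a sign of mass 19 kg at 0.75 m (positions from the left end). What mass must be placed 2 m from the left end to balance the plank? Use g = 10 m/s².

Sum moments about the fulcrum (at 1.5 m from the left end) (the support reaction has zero arm there).
Sign: 19 × 10 = 190 N down at 0.75 m → arm 0.75 m, τ = 190 × 0.75 = 142.5 N·m counterclockwise.
Net moment of known loads = 142.5 N·m counterclockwise.
An unknown mass m at 2 m has arm 0.5 m; its moment is m·g·0.5 clockwise.
Balancing moments: m × 10 × 0.5 = 142.5, giving m = 142.5 / (10 × 0.5) = 28.5 kg.

m ≈ 28.5 kg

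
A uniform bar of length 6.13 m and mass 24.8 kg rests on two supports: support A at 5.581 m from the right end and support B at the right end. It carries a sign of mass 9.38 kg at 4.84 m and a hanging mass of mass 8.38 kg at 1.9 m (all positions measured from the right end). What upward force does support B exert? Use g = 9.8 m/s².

Sum moments about support A (its reaction then has zero moment arm).
Beam weight: 24.8 × 9.8 = 243 N down at 3.065 m → arm 2.516 m, τ = 243 × 2.516 = 611.4 N·m clockwise.
Sign: 9.38 × 9.8 = 91.92 N down at 4.84 m → arm 0.741 m, τ = 91.92 × 0.741 = 68.11 N·m clockwise.
Hanging mass: 8.38 × 9.8 = 82.12 N down at 1.9 m → arm 3.681 m, τ = 82.12 × 3.681 = 302.3 N·m clockwise.
Net load moment about support A = 981.8 N·m clockwise.
Reaction R at support B is upward at 0 m, arm 5.581 m → moment R × 5.581 counterclockwise.
Balancing moments: R × 5.581 = 981.8, giving R = 176 N.

R_B ≈ 176 N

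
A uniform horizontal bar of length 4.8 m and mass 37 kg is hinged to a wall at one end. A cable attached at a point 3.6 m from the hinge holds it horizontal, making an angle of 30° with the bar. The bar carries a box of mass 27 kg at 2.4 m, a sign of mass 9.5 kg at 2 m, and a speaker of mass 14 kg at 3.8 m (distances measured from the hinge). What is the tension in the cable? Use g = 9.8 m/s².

Sum moments about the hinge (the unknown hinge reaction has zero arm there).
Beam weight: 37 × 9.8 = 362.6 N down at 2.4 m → arm 2.4 m, τ = 362.6 × 2.4 = 870.2 N·m clockwise.
Box: 27 × 9.8 = 264.6 N down at 2.4 m → arm 2.4 m, τ = 264.6 × 2.4 = 635 N·m clockwise.
Sign: 9.5 × 9.8 = 93.1 N down at 2 m → arm 2 m, τ = 93.1 × 2 = 186.2 N·m clockwise.
Speaker: 14 × 9.8 = 137.2 N down at 3.8 m → arm 3.8 m, τ = 137.2 × 3.8 = 521.4 N·m clockwise.
Total clockwise load moment = 2213 N·m.
The cable tension T acts at 3.6 m; only its component perpendicular to the bar, T sinθ, produces torque. sin 30° = 0.5.
Balancing moments: T × 3.6 × 0.5 = 2213, giving T = 2213 / 1.8 = 1230 N.

T ≈ 1230 N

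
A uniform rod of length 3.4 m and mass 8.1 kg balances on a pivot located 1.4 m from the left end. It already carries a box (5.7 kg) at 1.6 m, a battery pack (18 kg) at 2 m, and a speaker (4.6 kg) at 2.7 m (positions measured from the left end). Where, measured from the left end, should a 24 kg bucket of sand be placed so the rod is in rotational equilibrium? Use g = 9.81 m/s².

Choose the pivot (at 1.4 m from the left end) as the axis so the support reaction has zero arm there.
Beam weight: 8.1 × 9.81 = 79.46 N down at 1.7 m → arm 0.3 m, τ = 79.46 × 0.3 = 23.84 N·m clockwise.
Box: 5.7 × 9.81 = 55.92 N down at 1.6 m → arm 0.2 m, τ = 55.92 × 0.2 = 11.18 N·m clockwise.
Battery pack: 18 × 9.81 = 176.6 N down at 2 m → arm 0.6 m, τ = 176.6 × 0.6 = 106 N·m clockwise.
Speaker: 4.6 × 9.81 = 45.13 N down at 2.7 m → arm 1.3 m, τ = 45.13 × 1.3 = 58.67 N·m clockwise.
Net moment of existing loads = 199.7 N·m clockwise.
The bucket of sand weighs 24 × 9.81 = 235.4 N and must supply an equal counterclockwise moment, so its lever arm about the pivot is 199.7 / 235.4 = 0.848 m.
That puts it at 1.4 − 0.848 = 0.552 m from the left end.

x ≈ 0.552 m from the left end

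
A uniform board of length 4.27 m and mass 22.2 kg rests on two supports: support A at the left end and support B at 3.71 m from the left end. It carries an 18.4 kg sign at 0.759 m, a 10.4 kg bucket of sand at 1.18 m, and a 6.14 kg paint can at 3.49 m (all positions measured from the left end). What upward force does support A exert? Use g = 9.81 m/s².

R_A ≈ 309 N

About support B:
Beam weight: 22.2 × 9.81 = 217.8 N down at 2.135 m → arm 1.575 m, τ = 217.8 × 1.575 = 343 N·m counterclockwise.
Sign: 18.4 × 9.81 = 180.5 N down at 0.759 m → arm 2.951 m, τ = 180.5 × 2.951 = 532.7 N·m counterclockwise.
Bucket of sand: 10.4 × 9.81 = 102 N down at 1.18 m → arm 2.53 m, τ = 102 × 2.53 = 258.1 N·m counterclockwise.
Paint can: 6.14 × 9.81 = 60.23 N down at 3.49 m → arm 0.22 m, τ = 60.23 × 0.22 = 13.25 N·m counterclockwise.
Net load moment about support B = 1147 N·m counterclockwise.
Reaction R at support A is upward at 0 m, arm 3.71 m → moment R × 3.71 clockwise.
For rotational equilibrium, R × 3.71 = 1147, so R = 309 N.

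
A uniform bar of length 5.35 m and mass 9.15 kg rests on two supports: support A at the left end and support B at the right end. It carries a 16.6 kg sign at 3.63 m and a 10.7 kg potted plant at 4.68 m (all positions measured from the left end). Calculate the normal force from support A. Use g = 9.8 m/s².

R_A ≈ 110 N

Choose support B as the axis so its reaction then has zero moment arm.
Beam weight: 9.15 × 9.8 = 89.67 N down at 2.675 m → arm 2.675 m, τ = 89.67 × 2.675 = 239.9 N·m counterclockwise.
Sign: 16.6 × 9.8 = 162.7 N down at 3.63 m → arm 1.72 m, τ = 162.7 × 1.72 = 279.8 N·m counterclockwise.
Potted plant: 10.7 × 9.8 = 104.9 N down at 4.68 m → arm 0.67 m, τ = 104.9 × 0.67 = 70.28 N·m counterclockwise.
Net load moment about support B = 590 N·m counterclockwise.
Reaction R at support A is upward at 0 m, arm 5.35 m → moment R × 5.35 clockwise.
Balancing moments: R × 5.35 = 590, giving R = 110 N.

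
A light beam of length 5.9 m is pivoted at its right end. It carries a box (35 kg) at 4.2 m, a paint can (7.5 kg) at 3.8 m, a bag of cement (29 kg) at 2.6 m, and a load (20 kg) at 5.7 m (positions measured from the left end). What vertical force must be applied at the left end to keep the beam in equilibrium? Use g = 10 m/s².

F ≈ 297 N

Taking torques about the right end:
Box: 35 × 10 = 350 N down at 4.2 m → arm 1.7 m, τ = 350 × 1.7 = 595 N·m counterclockwise.
Paint can: 7.5 × 10 = 75 N down at 3.8 m → arm 2.1 m, τ = 75 × 2.1 = 157.5 N·m counterclockwise.
Bag of cement: 29 × 10 = 290 N down at 2.6 m → arm 3.3 m, τ = 290 × 3.3 = 957 N·m counterclockwise.
Load: 20 × 10 = 200 N down at 5.7 m → arm 0.2 m, τ = 200 × 0.2 = 40 N·m counterclockwise.
Net moment of the loads = 1750 N·m counterclockwise.
The upward force F acts at the left end, arm 5.9 m, giving F × 5.9 clockwise.
Στ = 0 ⇒ F × 5.9 = 1750 ⇒ F = 1750 / 5.9 = 297 N.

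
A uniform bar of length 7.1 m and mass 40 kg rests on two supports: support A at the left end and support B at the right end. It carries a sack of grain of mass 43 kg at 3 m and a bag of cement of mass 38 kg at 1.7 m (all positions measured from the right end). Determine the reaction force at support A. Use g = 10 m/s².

R_A ≈ 473 N

About support B:
Beam weight: 40 × 10 = 400 N down at 3.55 m → arm 3.55 m, τ = 400 × 3.55 = 1420 N·m counterclockwise.
Sack of grain: 43 × 10 = 430 N down at 3 m → arm 3 m, τ = 430 × 3 = 1290 N·m counterclockwise.
Bag of cement: 38 × 10 = 380 N down at 1.7 m → arm 1.7 m, τ = 380 × 1.7 = 646 N·m counterclockwise.
Net load moment about support B = 3356 N·m counterclockwise.
Reaction R at support A is upward at 7.1 m, arm 7.1 m → moment R × 7.1 clockwise.
For rotational equilibrium, R × 7.1 = 3356, so R = 473 N.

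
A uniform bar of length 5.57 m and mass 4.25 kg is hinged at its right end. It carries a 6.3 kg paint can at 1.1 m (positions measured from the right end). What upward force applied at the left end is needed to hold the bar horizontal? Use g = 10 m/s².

F ≈ 33.7 N

Take moments about the right end.
Beam weight: 4.25 × 10 = 42.5 N down at 2.785 m → arm 2.785 m, τ = 42.5 × 2.785 = 118.4 N·m counterclockwise.
Paint can: 6.3 × 10 = 63 N down at 1.1 m → arm 1.1 m, τ = 63 × 1.1 = 69.3 N·m counterclockwise.
Net moment of the loads = 187.7 N·m counterclockwise.
The upward force F acts at the left end, arm 5.57 m, giving F × 5.57 clockwise.
For rotational equilibrium, F × 5.57 = 187.7, so F = 187.7 / 5.57 = 33.7 N.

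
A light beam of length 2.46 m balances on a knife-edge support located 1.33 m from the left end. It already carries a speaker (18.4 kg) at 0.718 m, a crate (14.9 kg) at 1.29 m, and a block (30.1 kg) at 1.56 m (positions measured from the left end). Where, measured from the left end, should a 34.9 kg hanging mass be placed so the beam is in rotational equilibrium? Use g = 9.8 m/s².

Taking torques about the knife-edge support (at 1.33 m from the left end):
Speaker: 18.4 × 9.8 = 180.3 N down at 0.718 m → arm 0.612 m, τ = 180.3 × 0.612 = 110.3 N·m counterclockwise.
Crate: 14.9 × 9.8 = 146 N down at 1.29 m → arm 0.04 m, τ = 146 × 0.04 = 5.84 N·m counterclockwise.
Block: 30.1 × 9.8 = 295 N down at 1.56 m → arm 0.23 m, τ = 295 × 0.23 = 67.85 N·m clockwise.
Net moment of existing loads = 48.29 N·m counterclockwise.
The hanging mass weighs 34.9 × 9.8 = 342 N and must supply an equal clockwise moment, so its lever arm about the knife-edge support is 48.29 / 342 = 0.141 m.
That puts it at 1.33 + 0.141 = 1.47 m from the left end.

x ≈ 1.47 m from the left end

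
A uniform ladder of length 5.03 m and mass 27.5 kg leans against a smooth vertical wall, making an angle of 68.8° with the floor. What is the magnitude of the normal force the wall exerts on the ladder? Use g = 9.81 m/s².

Take moments about the foot of the ladder.
Ladder weight 27.5×9.81 = 269.8 N acts at 2.515 m along the ladder; its horizontal arm is 2.515·cos68.8° = 0.9095 m → τ = 245.4 N·m clockwise.
Wall normal N acts horizontally at the top; its moment arm is the height L sinθ = 5.03·sin68.8° = 4.69 m, counterclockwise.
Στ = 0 ⇒ N × 4.69 = 245.4 ⇒ N = 52.3 N.

N_wall ≈ 52.3 N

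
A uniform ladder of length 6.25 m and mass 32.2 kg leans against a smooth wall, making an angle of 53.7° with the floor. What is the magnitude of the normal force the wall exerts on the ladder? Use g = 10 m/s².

Sum moments about the foot of the ladder (the floor normal and friction both act there and drop out).
Ladder weight 32.2×10 = 322 N acts at 3.125 m along the ladder; its horizontal arm is 3.125·cos53.7° = 1.85 m → τ = 595.7 N·m clockwise.
Wall normal N acts horizontally at the top; its moment arm is the height L sinθ = 6.25·sin53.7° = 5.037 m, counterclockwise.
For rotational equilibrium, N × 5.037 = 595.7, so N = 118 N.

N_wall ≈ 118 N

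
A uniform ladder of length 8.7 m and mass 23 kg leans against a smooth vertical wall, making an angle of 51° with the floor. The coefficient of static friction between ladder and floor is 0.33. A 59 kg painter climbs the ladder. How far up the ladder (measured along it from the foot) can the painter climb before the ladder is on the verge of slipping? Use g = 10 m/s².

Sum moments about the foot of the ladder (the floor normal and friction both act there and drop out).
Ladder weight 23×10 = 230 N acts at 4.35 m along the ladder; its horizontal arm is 4.35·cos51° = 2.738 m → τ = 629.7 N·m clockwise.
Painter weight 59×10 = 590 N at distance d → arm d·cos51° → τ = 590·d·0.6293 clockwise.
Wall normal N at the top has arm L sinθ = 6.761 m counterclockwise, so Στ = 0 gives N·6.761 = 629.7 + 371.3·d.
ΣFy = 0 ⇒ N_floor = 820 N, so the maximum friction is μ_s·N_floor = 0.33×820 = 270.6 N. ΣFx = 0 ⇒ N_wall = f, so at the slipping point N = 270.6 N.
Substituting: 270.6×6.761 = 629.7 + 371.3·d ⇒ d = (1830 − 629.7) / 371.3 = 3.23 m.

d ≈ 3.23 m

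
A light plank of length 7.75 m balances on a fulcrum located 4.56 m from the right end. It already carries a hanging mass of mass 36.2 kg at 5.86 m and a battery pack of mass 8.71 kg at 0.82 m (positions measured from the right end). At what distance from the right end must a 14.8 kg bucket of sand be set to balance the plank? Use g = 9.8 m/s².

Choose the fulcrum (at 4.56 m from the right end) as the axis so the support reaction has zero arm there.
Hanging mass: 36.2 × 9.8 = 354.8 N down at 5.86 m → arm 1.3 m, τ = 354.8 × 1.3 = 461.2 N·m counterclockwise.
Battery pack: 8.71 × 9.8 = 85.36 N down at 0.82 m → arm 3.74 m, τ = 85.36 × 3.74 = 319.2 N·m clockwise.
Net moment of existing loads = 142 N·m counterclockwise.
The bucket of sand weighs 14.8 × 9.8 = 145 N and must supply an equal clockwise moment, so its lever arm about the fulcrum is 142 / 145 = 0.979 m.
That puts it at 4.56 − 0.979 = 3.58 m from the right end.

x ≈ 3.58 m from the right end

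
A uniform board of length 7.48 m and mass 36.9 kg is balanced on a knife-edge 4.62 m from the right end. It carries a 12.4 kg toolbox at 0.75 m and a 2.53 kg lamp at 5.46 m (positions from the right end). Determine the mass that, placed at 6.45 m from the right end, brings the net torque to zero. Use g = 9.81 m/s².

m ≈ 42.8 kg

Sum moments about the knife-edge (at 4.62 m from the right end) (the support reaction has zero arm there).
Beam weight: 36.9 × 9.81 = 362 N down at 3.74 m → arm 0.88 m, τ = 362 × 0.88 = 318.6 N·m clockwise.
Toolbox: 12.4 × 9.81 = 121.6 N down at 0.75 m → arm 3.87 m, τ = 121.6 × 3.87 = 470.6 N·m clockwise.
Lamp: 2.53 × 9.81 = 24.82 N down at 5.46 m → arm 0.84 m, τ = 24.82 × 0.84 = 20.85 N·m counterclockwise.
Net moment of known loads = 768.4 N·m clockwise.
An unknown mass m at 6.45 m has arm 1.83 m; its moment is m·g·1.83 counterclockwise.
Setting net torque to zero: m × 9.81 × 1.83 = 768.4 → m = 768.4 / (9.81 × 1.83) = 42.8 kg.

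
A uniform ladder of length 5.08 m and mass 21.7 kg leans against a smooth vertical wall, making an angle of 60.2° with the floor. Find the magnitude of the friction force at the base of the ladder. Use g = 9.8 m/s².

f ≈ 60.9 N

About the foot of the ladder:
Ladder weight 21.7×9.8 = 212.7 N acts at 2.54 m along the ladder; its horizontal arm is 2.54·cos60.2° = 1.262 m → τ = 268.4 N·m clockwise.
Wall normal N acts horizontally at the top; its moment arm is the height L sinθ = 5.08·sin60.2° = 4.408 m, counterclockwise.
For rotational equilibrium, N × 4.408 = 268.4, so N = 60.9 N.
ΣFx = 0: friction at the foot balances the wall's push, so f = N_wall = 60.9 N.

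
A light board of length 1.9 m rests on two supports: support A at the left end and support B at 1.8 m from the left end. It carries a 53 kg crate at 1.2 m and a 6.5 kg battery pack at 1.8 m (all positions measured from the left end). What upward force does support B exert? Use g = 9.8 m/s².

Choose support A as the axis so its reaction then has zero moment arm.
Crate: 53 × 9.8 = 519.4 N down at 1.2 m → arm 1.2 m, τ = 519.4 × 1.2 = 623.3 N·m clockwise.
Battery pack: 6.5 × 9.8 = 63.7 N down at 1.8 m → arm 1.8 m, τ = 63.7 × 1.8 = 114.7 N·m clockwise.
Net load moment about support A = 738 N·m clockwise.
Reaction R at support B is upward at 1.8 m, arm 1.8 m → moment R × 1.8 counterclockwise.
For rotational equilibrium, R × 1.8 = 738, so R = 410 N.

R_B ≈ 410 N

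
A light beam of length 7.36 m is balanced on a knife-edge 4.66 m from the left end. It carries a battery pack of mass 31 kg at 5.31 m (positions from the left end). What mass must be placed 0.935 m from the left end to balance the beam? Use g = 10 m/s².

About the knife-edge (at 4.66 m from the left end):
Battery pack: 31 × 10 = 310 N down at 5.31 m → arm 0.65 m, τ = 310 × 0.65 = 201.5 N·m clockwise.
Net moment of known loads = 201.5 N·m clockwise.
An unknown mass m at 0.935 m has arm 3.725 m; its moment is m·g·3.725 counterclockwise.
For rotational equilibrium, m × 10 × 3.725 = 201.5, so m = 201.5 / (10 × 3.725) = 5.41 kg.

m ≈ 5.41 kg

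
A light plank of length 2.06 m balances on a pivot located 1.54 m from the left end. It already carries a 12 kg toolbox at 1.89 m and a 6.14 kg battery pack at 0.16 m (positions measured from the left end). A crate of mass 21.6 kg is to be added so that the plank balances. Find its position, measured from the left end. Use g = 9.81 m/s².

x ≈ 1.74 m from the left end

Take moments about the pivot (at 1.54 m from the left end).
Toolbox: 12 × 9.81 = 117.7 N down at 1.89 m → arm 0.35 m, τ = 117.7 × 0.35 = 41.2 N·m clockwise.
Battery pack: 6.14 × 9.81 = 60.23 N down at 0.16 m → arm 1.38 m, τ = 60.23 × 1.38 = 83.12 N·m counterclockwise.
Net moment of existing loads = 41.92 N·m counterclockwise.
The crate weighs 21.6 × 9.81 = 211.9 N and must supply an equal clockwise moment, so its lever arm about the pivot is 41.92 / 211.9 = 0.198 m.
That puts it at 1.54 + 0.198 = 1.74 m from the left end.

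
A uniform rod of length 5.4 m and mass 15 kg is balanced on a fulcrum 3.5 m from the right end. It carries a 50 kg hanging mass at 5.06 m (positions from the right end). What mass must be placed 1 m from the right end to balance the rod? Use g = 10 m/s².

Take moments about the fulcrum (at 3.5 m from the right end).
Beam weight: 15 × 10 = 150 N down at 2.7 m → arm 0.8 m, τ = 150 × 0.8 = 120 N·m clockwise.
Hanging mass: 50 × 10 = 500 N down at 5.06 m → arm 1.56 m, τ = 500 × 1.56 = 780 N·m counterclockwise.
Net moment of known loads = 660 N·m counterclockwise.
An unknown mass m at 1 m has arm 2.5 m; its moment is m·g·2.5 clockwise.
Στ = 0 ⇒ m × 10 × 2.5 = 660 ⇒ m = 660 / (10 × 2.5) = 26.4 kg.

m ≈ 26.4 kg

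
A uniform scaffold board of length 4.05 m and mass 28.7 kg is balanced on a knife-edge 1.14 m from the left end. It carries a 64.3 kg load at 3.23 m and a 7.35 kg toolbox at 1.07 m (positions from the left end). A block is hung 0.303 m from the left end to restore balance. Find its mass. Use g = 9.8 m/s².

m ≈ 190 kg

Sum moments about the knife-edge (at 1.14 m from the left end) (the support reaction has zero arm there).
Beam weight: 28.7 × 9.8 = 281.3 N down at 2.025 m → arm 0.885 m, τ = 281.3 × 0.885 = 249 N·m clockwise.
Load: 64.3 × 9.8 = 630.1 N down at 3.23 m → arm 2.09 m, τ = 630.1 × 2.09 = 1317 N·m clockwise.
Toolbox: 7.35 × 9.8 = 72.03 N down at 1.07 m → arm 0.07 m, τ = 72.03 × 0.07 = 5.042 N·m counterclockwise.
Net moment of known loads = 1561 N·m clockwise.
An unknown mass m at 0.303 m has arm 0.837 m; its moment is m·g·0.837 counterclockwise.
Balancing moments: m × 9.8 × 0.837 = 1561, giving m = 1561 / (9.8 × 0.837) = 190 kg.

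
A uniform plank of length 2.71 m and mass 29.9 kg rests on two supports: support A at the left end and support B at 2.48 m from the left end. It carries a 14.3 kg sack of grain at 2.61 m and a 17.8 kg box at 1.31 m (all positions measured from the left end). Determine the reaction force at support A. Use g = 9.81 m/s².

R_A ≈ 208 N

Taking torques about support B:
Beam weight: 29.9 × 9.81 = 293.3 N down at 1.355 m → arm 1.125 m, τ = 293.3 × 1.125 = 330 N·m counterclockwise.
Sack of grain: 14.3 × 9.81 = 140.3 N down at 2.61 m → arm 0.13 m, τ = 140.3 × 0.13 = 18.24 N·m clockwise.
Box: 17.8 × 9.81 = 174.6 N down at 1.31 m → arm 1.17 m, τ = 174.6 × 1.17 = 204.3 N·m counterclockwise.
Net load moment about support B = 516.1 N·m counterclockwise.
Reaction R at support A is upward at 0 m, arm 2.48 m → moment R × 2.48 clockwise.
Στ = 0 ⇒ R × 2.48 = 516.1 ⇒ R = 208 N.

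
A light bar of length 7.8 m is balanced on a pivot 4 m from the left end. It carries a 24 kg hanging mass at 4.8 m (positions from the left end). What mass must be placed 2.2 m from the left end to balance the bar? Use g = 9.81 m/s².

m ≈ 10.7 kg

Take moments about the pivot (at 4 m from the left end).
Hanging mass: 24 × 9.81 = 235.4 N down at 4.8 m → arm 0.8 m, τ = 235.4 × 0.8 = 188.3 N·m clockwise.
Net moment of known loads = 188.3 N·m clockwise.
An unknown mass m at 2.2 m has arm 1.8 m; its moment is m·g·1.8 counterclockwise.
Setting net torque to zero: m × 9.81 × 1.8 = 188.3 → m = 188.3 / (9.81 × 1.8) = 10.7 kg.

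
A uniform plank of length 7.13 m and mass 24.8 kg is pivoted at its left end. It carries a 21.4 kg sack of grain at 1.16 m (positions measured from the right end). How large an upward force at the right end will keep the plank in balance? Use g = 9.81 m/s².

F ≈ 297 N

Sum moments about the left end (the unknown pivot reaction has zero arm there).
Beam weight: 24.8 × 9.81 = 243.3 N down at 3.565 m → arm 3.565 m, τ = 243.3 × 3.565 = 867.4 N·m clockwise.
Sack of grain: 21.4 × 9.81 = 209.9 N down at 1.16 m → arm 5.97 m, τ = 209.9 × 5.97 = 1253 N·m clockwise.
Net moment of the loads = 2120 N·m clockwise.
The upward force F acts at the right end, arm 7.13 m, giving F × 7.13 counterclockwise.
For rotational equilibrium, F × 7.13 = 2120, so F = 2120 / 7.13 = 297 N.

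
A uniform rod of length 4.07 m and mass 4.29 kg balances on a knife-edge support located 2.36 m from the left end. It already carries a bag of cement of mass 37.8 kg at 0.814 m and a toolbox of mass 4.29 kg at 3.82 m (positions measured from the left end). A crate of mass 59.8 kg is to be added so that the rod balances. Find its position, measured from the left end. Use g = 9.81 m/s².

Taking torques about the knife-edge support (at 2.36 m from the left end):
Beam weight: 4.29 × 9.81 = 42.08 N down at 2.035 m → arm 0.325 m, τ = 42.08 × 0.325 = 13.68 N·m counterclockwise.
Bag of cement: 37.8 × 9.81 = 370.8 N down at 0.814 m → arm 1.546 m, τ = 370.8 × 1.546 = 573.3 N·m counterclockwise.
Toolbox: 4.29 × 9.81 = 42.08 N down at 3.82 m → arm 1.46 m, τ = 42.08 × 1.46 = 61.44 N·m clockwise.
Net moment of existing loads = 525.5 N·m counterclockwise.
The crate weighs 59.8 × 9.81 = 586.6 N and must supply an equal clockwise moment, so its lever arm about the knife-edge support is 525.5 / 586.6 = 0.896 m.
That puts it at 2.36 + 0.896 = 3.26 m from the left end.

x ≈ 3.26 m from the left end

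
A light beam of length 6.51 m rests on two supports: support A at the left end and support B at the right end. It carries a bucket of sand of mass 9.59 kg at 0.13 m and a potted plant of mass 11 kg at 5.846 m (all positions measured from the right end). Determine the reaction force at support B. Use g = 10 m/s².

Choose support A as the axis so its reaction then has zero moment arm.
Bucket of sand: 9.59 × 10 = 95.9 N down at 0.13 m → arm 6.38 m, τ = 95.9 × 6.38 = 611.8 N·m clockwise.
Potted plant: 11 × 10 = 110 N down at 5.846 m → arm 0.664 m, τ = 110 × 0.664 = 73.04 N·m clockwise.
Net load moment about support A = 684.8 N·m clockwise.
Reaction R at support B is upward at 0 m, arm 6.51 m → moment R × 6.51 counterclockwise.
Στ = 0 ⇒ R × 6.51 = 684.8 ⇒ R = 105 N.

R_B ≈ 105 N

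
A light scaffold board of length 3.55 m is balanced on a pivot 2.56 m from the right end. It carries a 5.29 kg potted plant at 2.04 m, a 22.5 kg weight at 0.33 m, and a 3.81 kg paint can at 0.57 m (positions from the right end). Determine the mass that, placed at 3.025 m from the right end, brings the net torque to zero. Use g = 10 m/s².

m ≈ 130 kg

About the pivot (at 2.56 m from the right end):
Potted plant: 5.29 × 10 = 52.9 N down at 2.04 m → arm 0.52 m, τ = 52.9 × 0.52 = 27.51 N·m clockwise.
Weight: 22.5 × 10 = 225 N down at 0.33 m → arm 2.23 m, τ = 225 × 2.23 = 501.8 N·m clockwise.
Paint can: 3.81 × 10 = 38.1 N down at 0.57 m → arm 1.99 m, τ = 38.1 × 1.99 = 75.82 N·m clockwise.
Net moment of known loads = 605.1 N·m clockwise.
An unknown mass m at 3.025 m has arm 0.465 m; its moment is m·g·0.465 counterclockwise.
Στ = 0 ⇒ m × 10 × 0.465 = 605.1 ⇒ m = 605.1 / (10 × 0.465) = 130 kg.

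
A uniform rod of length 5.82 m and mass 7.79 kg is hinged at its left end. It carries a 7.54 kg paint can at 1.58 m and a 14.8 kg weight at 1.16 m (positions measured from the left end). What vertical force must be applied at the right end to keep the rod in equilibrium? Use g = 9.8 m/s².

F ≈ 87.1 N

About the left end:
Beam weight: 7.79 × 9.8 = 76.34 N down at 2.91 m → arm 2.91 m, τ = 76.34 × 2.91 = 222.1 N·m clockwise.
Paint can: 7.54 × 9.8 = 73.89 N down at 1.58 m → arm 1.58 m, τ = 73.89 × 1.58 = 116.7 N·m clockwise.
Weight: 14.8 × 9.8 = 145 N down at 1.16 m → arm 1.16 m, τ = 145 × 1.16 = 168.2 N·m clockwise.
Net moment of the loads = 507 N·m clockwise.
The upward force F acts at the right end, arm 5.82 m, giving F × 5.82 counterclockwise.
Balancing moments: F × 5.82 = 507, giving F = 507 / 5.82 = 87.1 N.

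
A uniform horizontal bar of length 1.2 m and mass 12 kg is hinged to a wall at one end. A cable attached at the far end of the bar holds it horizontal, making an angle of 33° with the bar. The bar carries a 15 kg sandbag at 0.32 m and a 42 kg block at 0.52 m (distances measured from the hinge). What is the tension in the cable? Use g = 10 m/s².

Take moments about the hinge.
Beam weight: 12 × 10 = 120 N down at 0.6 m → arm 0.6 m, τ = 120 × 0.6 = 72 N·m clockwise.
Sandbag: 15 × 10 = 150 N down at 0.32 m → arm 0.32 m, τ = 150 × 0.32 = 48 N·m clockwise.
Block: 42 × 10 = 420 N down at 0.52 m → arm 0.52 m, τ = 420 × 0.52 = 218.4 N·m clockwise.
Total clockwise load moment = 338.4 N·m.
The cable tension T acts at 1.2 m; only its component perpendicular to the bar, T sinθ, produces torque. sin 33° = 0.5446.
For rotational equilibrium, T × 1.2 × 0.5446 = 338.4, so T = 338.4 / 0.6535 = 518 N.

T ≈ 518 N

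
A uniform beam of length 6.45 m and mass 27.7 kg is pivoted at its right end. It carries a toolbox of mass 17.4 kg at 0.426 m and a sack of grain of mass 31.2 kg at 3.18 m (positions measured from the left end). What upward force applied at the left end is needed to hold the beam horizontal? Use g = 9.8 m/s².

F ≈ 450 N

Taking torques about the right end:
Beam weight: 27.7 × 9.8 = 271.5 N down at 3.225 m → arm 3.225 m, τ = 271.5 × 3.225 = 875.6 N·m counterclockwise.
Toolbox: 17.4 × 9.8 = 170.5 N down at 0.426 m → arm 6.024 m, τ = 170.5 × 6.024 = 1027 N·m counterclockwise.
Sack of grain: 31.2 × 9.8 = 305.8 N down at 3.18 m → arm 3.27 m, τ = 305.8 × 3.27 = 1000 N·m counterclockwise.
Net moment of the loads = 2903 N·m counterclockwise.
The upward force F acts at the left end, arm 6.45 m, giving F × 6.45 clockwise.
Balancing moments: F × 6.45 = 2903, giving F = 2903 / 6.45 = 450 N.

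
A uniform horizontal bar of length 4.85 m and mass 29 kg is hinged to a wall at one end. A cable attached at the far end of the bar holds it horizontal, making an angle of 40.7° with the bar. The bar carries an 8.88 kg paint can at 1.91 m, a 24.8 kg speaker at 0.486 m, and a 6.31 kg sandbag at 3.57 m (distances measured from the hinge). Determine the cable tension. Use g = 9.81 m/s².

About the hinge:
Beam weight: 29 × 9.81 = 284.5 N down at 2.425 m → arm 2.425 m, τ = 284.5 × 2.425 = 689.9 N·m clockwise.
Paint can: 8.88 × 9.81 = 87.11 N down at 1.91 m → arm 1.91 m, τ = 87.11 × 1.91 = 166.4 N·m clockwise.
Speaker: 24.8 × 9.81 = 243.3 N down at 0.486 m → arm 0.486 m, τ = 243.3 × 0.486 = 118.2 N·m clockwise.
Sandbag: 6.31 × 9.81 = 61.9 N down at 3.57 m → arm 3.57 m, τ = 61.9 × 3.57 = 221 N·m clockwise.
Total clockwise load moment = 1196 N·m.
The cable tension T acts at 4.85 m; only its component perpendicular to the bar, T sinθ, produces torque. sin 40.7° = 0.6521.
For rotational equilibrium, T × 4.85 × 0.6521 = 1196, so T = 1196 / 3.163 = 378 N.

T ≈ 378 N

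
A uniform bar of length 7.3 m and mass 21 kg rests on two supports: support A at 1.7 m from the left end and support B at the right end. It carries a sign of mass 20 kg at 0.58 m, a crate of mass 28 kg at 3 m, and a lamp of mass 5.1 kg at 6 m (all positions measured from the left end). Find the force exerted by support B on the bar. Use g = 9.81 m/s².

Sum moments about support A (its reaction then has zero moment arm).
Beam weight: 21 × 9.81 = 206 N down at 3.65 m → arm 1.95 m, τ = 206 × 1.95 = 401.7 N·m clockwise.
Sign: 20 × 9.81 = 196.2 N down at 0.58 m → arm 1.12 m, τ = 196.2 × 1.12 = 219.7 N·m counterclockwise.
Crate: 28 × 9.81 = 274.7 N down at 3 m → arm 1.3 m, τ = 274.7 × 1.3 = 357.1 N·m clockwise.
Lamp: 5.1 × 9.81 = 50.03 N down at 6 m → arm 4.3 m, τ = 50.03 × 4.3 = 215.1 N·m clockwise.
Net load moment about support A = 754.2 N·m clockwise.
Reaction R at support B is upward at 7.3 m, arm 5.6 m → moment R × 5.6 counterclockwise.
Στ = 0 ⇒ R × 5.6 = 754.2 ⇒ R = 135 N.

R_B ≈ 135 N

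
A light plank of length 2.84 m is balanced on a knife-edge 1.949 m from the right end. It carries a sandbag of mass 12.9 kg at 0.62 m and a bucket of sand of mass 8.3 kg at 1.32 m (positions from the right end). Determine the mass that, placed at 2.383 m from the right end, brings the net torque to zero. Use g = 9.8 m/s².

Take moments about the knife-edge (at 1.949 m from the right end).
Sandbag: 12.9 × 9.8 = 126.4 N down at 0.62 m → arm 1.329 m, τ = 126.4 × 1.329 = 168 N·m clockwise.
Bucket of sand: 8.3 × 9.8 = 81.34 N down at 1.32 m → arm 0.629 m, τ = 81.34 × 0.629 = 51.16 N·m clockwise.
Net moment of known loads = 219.2 N·m clockwise.
An unknown mass m at 2.383 m has arm 0.434 m; its moment is m·g·0.434 counterclockwise.
Balancing moments: m × 9.8 × 0.434 = 219.2, giving m = 219.2 / (9.8 × 0.434) = 51.5 kg.

m ≈ 51.5 kg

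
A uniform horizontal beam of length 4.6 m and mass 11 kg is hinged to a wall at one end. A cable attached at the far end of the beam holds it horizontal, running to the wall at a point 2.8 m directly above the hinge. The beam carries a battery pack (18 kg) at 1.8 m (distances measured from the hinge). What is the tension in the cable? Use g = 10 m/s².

Sum moments about the hinge (the unknown hinge reaction has zero arm there).
Beam weight: 11 × 10 = 110 N down at 2.3 m → arm 2.3 m, τ = 110 × 2.3 = 253 N·m clockwise.
Battery pack: 18 × 10 = 180 N down at 1.8 m → arm 1.8 m, τ = 180 × 1.8 = 324 N·m clockwise.
Total clockwise load moment = 577 N·m.
The cable tension T acts at 4.6 m; only its component perpendicular to the beam, T sinθ, produces torque. sinθ = h/√(h²+d²) = 2.8/√(2.8²+4.6²) = 0.5199.
Στ = 0 ⇒ T × 4.6 × 0.5199 = 577 ⇒ T = 577 / 2.392 = 241 N.

T ≈ 241 N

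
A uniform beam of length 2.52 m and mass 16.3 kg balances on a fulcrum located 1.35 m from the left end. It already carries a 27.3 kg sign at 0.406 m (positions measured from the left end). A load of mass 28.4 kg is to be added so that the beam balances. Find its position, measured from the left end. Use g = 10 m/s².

x ≈ 2.31 m from the left end

About the fulcrum (at 1.35 m from the left end):
Beam weight: 16.3 × 10 = 163 N down at 1.26 m → arm 0.09 m, τ = 163 × 0.09 = 14.67 N·m counterclockwise.
Sign: 27.3 × 10 = 273 N down at 0.406 m → arm 0.944 m, τ = 273 × 0.944 = 257.7 N·m counterclockwise.
Net moment of existing loads = 272.4 N·m counterclockwise.
The load weighs 28.4 × 10 = 284 N and must supply an equal clockwise moment, so its lever arm about the fulcrum is 272.4 / 284 = 0.959 m.
That puts it at 1.35 + 0.959 = 2.31 m from the left end.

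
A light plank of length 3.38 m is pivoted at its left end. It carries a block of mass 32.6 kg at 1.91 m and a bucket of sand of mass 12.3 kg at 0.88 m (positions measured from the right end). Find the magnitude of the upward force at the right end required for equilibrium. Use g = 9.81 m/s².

F ≈ 228 N

Take moments about the left end.
Block: 32.6 × 9.81 = 319.8 N down at 1.91 m → arm 1.47 m, τ = 319.8 × 1.47 = 470.1 N·m clockwise.
Bucket of sand: 12.3 × 9.81 = 120.7 N down at 0.88 m → arm 2.5 m, τ = 120.7 × 2.5 = 301.8 N·m clockwise.
Net moment of the loads = 771.9 N·m clockwise.
The upward force F acts at the right end, arm 3.38 m, giving F × 3.38 counterclockwise.
Balancing moments: F × 3.38 = 771.9, giving F = 771.9 / 3.38 = 228 N.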